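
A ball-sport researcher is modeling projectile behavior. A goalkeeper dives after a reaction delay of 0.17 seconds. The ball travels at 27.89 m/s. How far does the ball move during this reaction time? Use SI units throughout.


d = v * t
d = 27.89 * 0.17
d = 4.7413 m

4.7413 m


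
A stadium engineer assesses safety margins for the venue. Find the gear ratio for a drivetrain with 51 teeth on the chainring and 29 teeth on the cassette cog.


GR = front_teeth / rear_teeth
GR = 51 / 29
GR = 1.7586

1.7586


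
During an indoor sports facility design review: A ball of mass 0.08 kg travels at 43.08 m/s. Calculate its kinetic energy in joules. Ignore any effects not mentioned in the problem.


KE = 0.5 * m * v^2
KE = 0.5 * 0.08 * 43.08^2
KE = 0.5 * 0.08 * 1855.8864 = 74.2355 J

74.2355 J


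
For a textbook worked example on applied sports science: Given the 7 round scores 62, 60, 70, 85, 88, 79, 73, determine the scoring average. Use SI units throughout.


Average = sum / n
Sum = 517
Average = 517 / 7 = 73.8571

73.8571


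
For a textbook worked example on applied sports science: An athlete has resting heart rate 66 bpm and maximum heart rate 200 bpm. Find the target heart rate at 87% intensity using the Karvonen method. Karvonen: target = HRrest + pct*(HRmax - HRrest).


Target = HRrest + pct*(HRmax - HRrest)
Heart rate reserve = HRmax - HRrest = 200 - 66 = 134 bpm
Fraction = 87% = 0.87
Target = 66 + 0.87 * 134
Target = 66 + 116.58 = 182.58 bpm

182.58 bpm


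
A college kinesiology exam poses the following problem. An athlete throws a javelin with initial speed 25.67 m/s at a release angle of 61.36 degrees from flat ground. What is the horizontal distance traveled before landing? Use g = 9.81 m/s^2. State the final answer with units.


R = v^2 * sin(2*theta) / g
Convert angle to radians: theta = 61.36 deg = 1.0709 rad
sin(2*theta) = sin(2.1419) = 0.8413
R = 25.67^2 * 0.8413 / 9.81
R = 658.9489 * 0.8413 / 9.81 = 56.5126 m

56.5126 m


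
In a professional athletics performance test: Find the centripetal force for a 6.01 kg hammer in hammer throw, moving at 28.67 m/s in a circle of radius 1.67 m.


Fc = m * v^2 / r
v^2 = 28.67^2 = 821.9689
Fc = 6.01 * 821.9689 / 1.67
Fc = 4940.0331 / 1.67 = 2958.1036 N

2958.1036 N


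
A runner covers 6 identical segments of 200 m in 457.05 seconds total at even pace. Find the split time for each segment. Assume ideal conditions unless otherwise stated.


Split time = total_time / n_laps = 457.05 / 6
Split time = 76.175 s per lap

76.175 s


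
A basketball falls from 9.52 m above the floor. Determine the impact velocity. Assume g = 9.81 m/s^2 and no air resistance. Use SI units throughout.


v = sqrt(2 * g * h)
v = sqrt(2 * 9.81 * 9.52)
v = sqrt(186.7824) = 13.6668 m/s

13.6668 m/s


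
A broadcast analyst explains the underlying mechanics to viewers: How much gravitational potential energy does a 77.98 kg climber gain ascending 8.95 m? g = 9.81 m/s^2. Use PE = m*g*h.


PE = m * g * h
PE = 77.98 * 9.81 * 8.95
PE = 764.9838 * 8.95 = 6846.605 J

6846.605 J


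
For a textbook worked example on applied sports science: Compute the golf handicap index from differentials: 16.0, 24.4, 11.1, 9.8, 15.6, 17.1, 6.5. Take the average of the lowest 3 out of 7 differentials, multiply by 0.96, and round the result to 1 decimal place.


All differentials: 16.0, 24.4, 11.1, 9.8, 15.6, 17.1, 6.5
Sorted: 6.5, 9.8, 11.1, 15.6, 16.0, 17.1, 24.4
Best 3: 6.5, 9.8, 11.1
Average of best = 27.4 / 3 = 9.1333
Raw index = 9.1333 * 0.96 = 8.768
Handicap index = round(8.768, 1) = 8.8

8.8


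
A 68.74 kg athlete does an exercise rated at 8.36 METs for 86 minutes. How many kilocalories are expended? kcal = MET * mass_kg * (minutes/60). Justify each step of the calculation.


kcal = MET * mass * time_hr
Convert time: 86 min = 1.4333 hr
kcal = 8.36 * 68.74 * 1.4333
kcal = 823.6885 kcal

823.6885 kcal


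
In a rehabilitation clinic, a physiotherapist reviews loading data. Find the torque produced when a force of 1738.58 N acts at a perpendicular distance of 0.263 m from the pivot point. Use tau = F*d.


tau = F * d
tau = 1738.58 * 0.263
tau = 457.2465 N*m

457.2465 N*m


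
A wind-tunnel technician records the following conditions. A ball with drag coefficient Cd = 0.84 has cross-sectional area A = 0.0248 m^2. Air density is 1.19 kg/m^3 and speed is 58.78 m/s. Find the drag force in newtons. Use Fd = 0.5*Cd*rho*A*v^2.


Fd = 0.5 * Cd * rho * A * v^2
Fd = 0.5 * 0.84 * 1.19 * 0.0248 * 58.78^2
v^2 = 3455.0884
Fd = 0.5 * 0.84 * 1.19 * 0.0248 * 3455.0884 = 42.826 N

42.826 N


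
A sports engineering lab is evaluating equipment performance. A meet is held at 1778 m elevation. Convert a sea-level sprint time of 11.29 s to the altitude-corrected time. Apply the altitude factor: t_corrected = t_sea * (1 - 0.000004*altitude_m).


Correction factor = 1 - 0.000004 * 1778 = 0.992888
t_corrected = t_sea * factor = 11.29 * 0.992888
t_corrected = 11.2097 s

11.2097 s


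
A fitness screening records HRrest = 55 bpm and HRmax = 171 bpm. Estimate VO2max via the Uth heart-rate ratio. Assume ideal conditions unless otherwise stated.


VO2max = 15.3 * HRmax / HRrest
VO2max = 15.3 * 171 / 55
VO2max = 2616.3 / 55 = 47.5691 mL/kg/min

47.5691 mL/kg/min


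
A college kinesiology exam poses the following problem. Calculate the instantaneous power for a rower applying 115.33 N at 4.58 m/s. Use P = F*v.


P = F * v
P = 115.33 * 4.58
P = 528.2114 W

528.2114 W


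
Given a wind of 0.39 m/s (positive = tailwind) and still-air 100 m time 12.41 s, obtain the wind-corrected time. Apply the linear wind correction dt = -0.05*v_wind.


dt = -0.05 * v_wind = -0.05 * 0.39 = -0.0195 s
t_corrected = t_still + dt = 12.41 + (-0.0195)
t_corrected = 12.3905 s

12.3905 s


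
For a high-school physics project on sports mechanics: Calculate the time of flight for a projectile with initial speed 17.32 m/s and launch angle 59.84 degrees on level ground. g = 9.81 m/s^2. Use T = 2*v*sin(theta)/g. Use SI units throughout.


T = 2*v*sin(theta)/g
sin(theta) = sin(59.84 deg) = 0.8646
T = 2*17.32*0.8646 / 9.81
T = 29.9506 / 9.81 = 3.0531 s

3.0531 s


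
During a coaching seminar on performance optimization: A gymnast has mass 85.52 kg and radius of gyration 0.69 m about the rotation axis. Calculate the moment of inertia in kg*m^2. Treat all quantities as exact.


I = m * k^2
I = 85.52 * 0.69^2
I = 85.52 * 0.4761 = 40.7161 kg*m^2

40.7161 kg*m^2


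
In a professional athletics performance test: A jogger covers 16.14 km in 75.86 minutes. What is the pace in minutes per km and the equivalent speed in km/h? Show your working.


Pace = time / distance = 75.86 min / 16.14 km = 4.7001 min/km
Speed = distance / time_in_hours = 16.14 / 1.2643 hr
Speed = 12.7656 km/h

4.7001 min/km, 12.7656 km/h


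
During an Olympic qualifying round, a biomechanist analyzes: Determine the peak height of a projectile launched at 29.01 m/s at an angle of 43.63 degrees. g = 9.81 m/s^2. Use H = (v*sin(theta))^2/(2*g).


H = (v*sin(theta))^2 / (2*g)
vy = v*sin(theta) = 29.01 * sin(43.63 deg) = 20.0169 m/s
H = vy^2 / (2*g) = 400.6747 / (2*9.81)
H = 400.6747 / 19.62 = 20.4217 m

20.4217 m


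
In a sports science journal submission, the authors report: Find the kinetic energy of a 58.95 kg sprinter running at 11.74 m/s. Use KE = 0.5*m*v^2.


KE = 0.5 * m * v^2
KE = 0.5 * 58.95 * 11.74^2
KE = 0.5 * 58.95 * 137.8276 = 4062.4685 J

4062.4685 J


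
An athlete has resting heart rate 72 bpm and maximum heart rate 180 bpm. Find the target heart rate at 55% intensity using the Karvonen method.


Target = HRrest + pct*(HRmax - HRrest)
Heart rate reserve = HRmax - HRrest = 180 - 72 = 108 bpm
Fraction = 55% = 0.55
Target = 72 + 0.55 * 108
Target = 72 + 59.4 = 131.4 bpm

131.4 bpm


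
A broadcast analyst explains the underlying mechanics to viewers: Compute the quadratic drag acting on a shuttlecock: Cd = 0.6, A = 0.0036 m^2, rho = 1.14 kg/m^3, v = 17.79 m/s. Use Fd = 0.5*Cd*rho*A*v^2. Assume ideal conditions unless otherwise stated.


Fd = 0.5 * Cd * rho * A * v^2
Fd = 0.5 * 0.6 * 1.14 * 0.0036 * 17.79^2
v^2 = 316.4841
Fd = 0.5 * 0.6 * 1.14 * 0.0036 * 316.4841 = 0.3897 N

0.3897 N


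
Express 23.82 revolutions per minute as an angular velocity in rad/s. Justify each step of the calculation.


omega = RPM * 2 * pi / 60
omega = 23.82 * 2 * 3.14159 / 60
omega = 149.6655 / 60 = 2.4944 rad/s

2.4944 rad/s


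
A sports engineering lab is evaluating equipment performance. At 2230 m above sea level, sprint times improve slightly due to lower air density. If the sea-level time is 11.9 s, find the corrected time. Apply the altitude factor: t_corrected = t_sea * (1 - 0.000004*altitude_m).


Correction factor = 1 - 0.000004 * 2230 = 0.99108
t_corrected = t_sea * factor = 11.9 * 0.99108
t_corrected = 11.7939 s

11.7939 s


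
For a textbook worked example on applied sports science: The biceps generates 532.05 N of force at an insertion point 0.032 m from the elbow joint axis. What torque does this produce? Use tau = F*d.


tau = F * d
tau = 532.05 * 0.032
tau = 17.0256 N*m

17.0256 N*m


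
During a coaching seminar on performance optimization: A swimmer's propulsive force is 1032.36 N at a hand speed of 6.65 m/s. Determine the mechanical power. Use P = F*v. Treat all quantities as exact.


P = F * v
P = 1032.36 * 6.65
P = 6865.194 W

6865.194 W


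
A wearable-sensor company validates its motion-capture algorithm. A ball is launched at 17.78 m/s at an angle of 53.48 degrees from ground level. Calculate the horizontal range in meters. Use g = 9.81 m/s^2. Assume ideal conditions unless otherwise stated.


R = v^2 * sin(2*theta) / g
Convert angle to radians: theta = 53.48 deg = 0.9334 rad
sin(2*theta) = sin(1.8668) = 0.9565
R = 17.78^2 * 0.9565 / 9.81
R = 316.1284 * 0.9565 / 9.81 = 30.8236 m

30.8236 m


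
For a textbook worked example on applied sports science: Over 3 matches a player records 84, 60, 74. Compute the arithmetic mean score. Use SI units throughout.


Average = sum / n
Sum = 218
Average = 218 / 3 = 72.6667

72.6667


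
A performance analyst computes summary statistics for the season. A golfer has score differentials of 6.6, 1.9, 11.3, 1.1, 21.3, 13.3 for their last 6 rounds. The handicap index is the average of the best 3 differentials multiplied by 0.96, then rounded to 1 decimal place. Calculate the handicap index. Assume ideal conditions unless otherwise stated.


All differentials: 6.6, 1.9, 11.3, 1.1, 21.3, 13.3
Sorted: 1.1, 1.9, 6.6, 11.3, 13.3, 21.3
Best 3: 1.1, 1.9, 6.6
Average of best = 9.6 / 3 = 3.2
Raw index = 3.2 * 0.96 = 3.072
Handicap index = round(3.072, 1) = 3.1

3.1


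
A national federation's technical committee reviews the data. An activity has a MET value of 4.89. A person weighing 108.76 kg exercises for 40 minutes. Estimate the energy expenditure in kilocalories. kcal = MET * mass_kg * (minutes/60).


kcal = MET * mass * time_hr
Convert time: 40 min = 0.6667 hr
kcal = 4.89 * 108.76 * 0.6667
kcal = 354.5576 kcal

354.5576 kcal


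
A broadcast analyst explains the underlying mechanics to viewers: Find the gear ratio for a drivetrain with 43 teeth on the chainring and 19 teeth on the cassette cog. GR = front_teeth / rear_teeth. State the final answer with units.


GR = front_teeth / rear_teeth
GR = 43 / 19
GR = 2.2632

2.2632


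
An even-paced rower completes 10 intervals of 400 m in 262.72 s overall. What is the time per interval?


Split time = total_time / n_laps = 262.72 / 10
Split time = 26.272 s per lap

26.272 s


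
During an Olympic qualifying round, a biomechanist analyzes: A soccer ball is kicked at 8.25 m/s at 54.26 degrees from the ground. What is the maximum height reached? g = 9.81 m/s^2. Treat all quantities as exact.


H = (v*sin(theta))^2 / (2*g)
vy = v*sin(theta) = 8.25 * sin(54.26 deg) = 6.6963 m/s
H = vy^2 / (2*g) = 44.8408 / (2*9.81)
H = 44.8408 / 19.62 = 2.2855 m

2.2855 m


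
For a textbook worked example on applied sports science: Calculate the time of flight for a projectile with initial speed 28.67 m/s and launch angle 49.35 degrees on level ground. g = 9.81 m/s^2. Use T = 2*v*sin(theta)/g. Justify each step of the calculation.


T = 2*v*sin(theta)/g
sin(theta) = sin(49.35 deg) = 0.7587
T = 2*28.67*0.7587 / 9.81
T = 43.504 / 9.81 = 4.4347 s

4.4347 s


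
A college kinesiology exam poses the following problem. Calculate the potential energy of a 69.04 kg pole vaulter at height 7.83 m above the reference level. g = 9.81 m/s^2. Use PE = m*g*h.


PE = m * g * h
PE = 69.04 * 9.81 * 7.83
PE = 677.2824 * 7.83 = 5303.1212 J

5303.1212 J


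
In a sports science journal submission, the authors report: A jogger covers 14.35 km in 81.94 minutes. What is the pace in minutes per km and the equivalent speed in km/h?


Pace = time / distance = 81.94 min / 14.35 km = 5.7101 min/km
Speed = distance / time_in_hours = 14.35 / 1.3657 hr
Speed = 10.5077 km/h

5.7101 min/km, 10.5077 km/h


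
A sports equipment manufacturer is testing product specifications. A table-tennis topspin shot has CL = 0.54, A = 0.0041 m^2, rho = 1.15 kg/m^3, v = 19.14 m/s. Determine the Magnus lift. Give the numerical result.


FM = 0.5 * CL * rho * A * v^2
FM = 0.5 * 0.54 * 1.15 * 0.0041 * 19.14^2
v^2 = 366.3396
FM = 0.5 * 0.54 * 1.15 * 0.0041 * 366.3396 = 0.4664 N

0.4664 N


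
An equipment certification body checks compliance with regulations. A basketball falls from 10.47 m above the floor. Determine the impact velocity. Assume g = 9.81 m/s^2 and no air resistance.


v = sqrt(2 * g * h)
v = sqrt(2 * 9.81 * 10.47)
v = sqrt(205.4214) = 14.3325 m/s

14.3325 m/s


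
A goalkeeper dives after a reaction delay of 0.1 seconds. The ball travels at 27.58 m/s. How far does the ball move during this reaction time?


d = v * t
d = 27.58 * 0.1
d = 2.758 m

2.758 m


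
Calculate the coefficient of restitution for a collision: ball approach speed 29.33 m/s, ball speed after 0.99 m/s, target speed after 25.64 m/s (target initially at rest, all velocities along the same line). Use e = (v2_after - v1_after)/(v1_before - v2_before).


e = (v2_after - v1_after) / (v1_before - v2_before)
Numerator = 25.64 - 0.99 = 24.65
Denominator = 29.33 - 0 = 29.33
e = 24.65 / 29.33 = 0.8404

0.8404


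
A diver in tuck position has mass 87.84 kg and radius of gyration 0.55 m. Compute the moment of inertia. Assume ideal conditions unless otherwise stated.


I = m * k^2
I = 87.84 * 0.55^2
I = 87.84 * 0.3025 = 26.5716 kg*m^2

26.5716 kg*m^2


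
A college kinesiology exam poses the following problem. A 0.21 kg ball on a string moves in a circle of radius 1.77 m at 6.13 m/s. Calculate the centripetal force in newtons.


Fc = m * v^2 / r
v^2 = 6.13^2 = 37.5769
Fc = 0.21 * 37.5769 / 1.77
Fc = 7.8911 / 1.77 = 4.4583 N

4.4583 N


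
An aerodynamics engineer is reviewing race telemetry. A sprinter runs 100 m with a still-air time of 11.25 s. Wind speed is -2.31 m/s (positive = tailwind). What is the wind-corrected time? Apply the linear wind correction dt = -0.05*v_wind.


dt = -0.05 * v_wind = -0.05 * -2.31 = 0.1155 s
t_corrected = t_still + dt = 11.25 + (0.1155)
t_corrected = 11.3655 s

11.3655 s


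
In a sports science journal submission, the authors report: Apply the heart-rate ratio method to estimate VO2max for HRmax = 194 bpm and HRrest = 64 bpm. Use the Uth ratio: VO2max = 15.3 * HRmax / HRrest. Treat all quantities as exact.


VO2max = 15.3 * HRmax / HRrest
VO2max = 15.3 * 194 / 64
VO2max = 2968.2 / 64 = 46.3781 mL/kg/min

46.3781 mL/kg/min


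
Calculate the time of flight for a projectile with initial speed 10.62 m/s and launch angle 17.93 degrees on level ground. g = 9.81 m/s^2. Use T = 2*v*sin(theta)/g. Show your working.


T = 2*v*sin(theta)/g
sin(theta) = sin(17.93 deg) = 0.3079
T = 2*10.62*0.3079 / 9.81
T = 6.5388 / 9.81 = 0.6665 s

0.6665 s


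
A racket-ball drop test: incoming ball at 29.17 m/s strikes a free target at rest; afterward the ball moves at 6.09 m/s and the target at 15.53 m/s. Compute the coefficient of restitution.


e = (v2_after - v1_after) / (v1_before - v2_before)
Numerator = 15.53 - 6.09 = 9.44
Denominator = 29.17 - 0 = 29.17
e = 9.44 / 29.17 = 0.3236

0.3236


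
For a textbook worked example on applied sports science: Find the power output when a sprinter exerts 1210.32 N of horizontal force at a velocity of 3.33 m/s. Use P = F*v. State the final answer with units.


P = F * v
P = 1210.32 * 3.33
P = 4030.3656 W

4030.3656 W


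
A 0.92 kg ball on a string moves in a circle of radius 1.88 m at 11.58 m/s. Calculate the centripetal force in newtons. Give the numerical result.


Fc = m * v^2 / r
v^2 = 11.58^2 = 134.0964
Fc = 0.92 * 134.0964 / 1.88
Fc = 123.3687 / 1.88 = 65.6216 N

65.6216 N


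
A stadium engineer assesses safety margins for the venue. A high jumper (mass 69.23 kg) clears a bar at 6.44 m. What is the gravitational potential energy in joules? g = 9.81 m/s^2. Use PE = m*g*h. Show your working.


PE = m * g * h
PE = 69.23 * 9.81 * 6.44
PE = 679.1463 * 6.44 = 4373.7022 J

4373.7022 J


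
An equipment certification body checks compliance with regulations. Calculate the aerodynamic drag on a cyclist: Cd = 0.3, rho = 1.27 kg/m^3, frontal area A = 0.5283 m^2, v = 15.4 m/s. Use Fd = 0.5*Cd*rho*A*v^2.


Fd = 0.5 * Cd * rho * A * v^2
Fd = 0.5 * 0.3 * 1.27 * 0.5283 * 15.4^2
v^2 = 237.16
Fd = 0.5 * 0.3 * 1.27 * 0.5283 * 237.16 = 23.8681 N

23.8681 N


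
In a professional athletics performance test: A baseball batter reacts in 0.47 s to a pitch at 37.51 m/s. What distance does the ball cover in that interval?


d = v * t
d = 37.51 * 0.47
d = 17.6297 m

17.6297 m


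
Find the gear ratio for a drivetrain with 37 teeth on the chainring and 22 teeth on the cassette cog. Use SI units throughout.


GR = front_teeth / rear_teeth
GR = 37 / 22
GR = 1.6818

1.6818


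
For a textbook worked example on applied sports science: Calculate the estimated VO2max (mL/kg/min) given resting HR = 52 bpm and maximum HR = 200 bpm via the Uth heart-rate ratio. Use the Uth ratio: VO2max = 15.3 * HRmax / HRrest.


VO2max = 15.3 * HRmax / HRrest
VO2max = 15.3 * 200 / 52
VO2max = 3060 / 52 = 58.8462 mL/kg/min

58.8462 mL/kg/min


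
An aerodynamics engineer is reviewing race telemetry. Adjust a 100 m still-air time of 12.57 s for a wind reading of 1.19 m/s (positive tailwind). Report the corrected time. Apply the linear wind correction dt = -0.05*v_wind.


dt = -0.05 * v_wind = -0.05 * 1.19 = -0.0595 s
t_corrected = t_still + dt = 12.57 + (-0.0595)
t_corrected = 12.5105 s

12.5105 s


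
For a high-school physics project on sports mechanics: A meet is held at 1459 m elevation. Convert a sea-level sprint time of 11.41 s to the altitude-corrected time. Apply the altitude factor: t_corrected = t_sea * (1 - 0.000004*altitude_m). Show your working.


Correction factor = 1 - 0.000004 * 1459 = 0.994164
t_corrected = t_sea * factor = 11.41 * 0.994164
t_corrected = 11.3434 s

11.3434 s


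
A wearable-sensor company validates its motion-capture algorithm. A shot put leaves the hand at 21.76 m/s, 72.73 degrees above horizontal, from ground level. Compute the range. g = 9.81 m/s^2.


R = v^2 * sin(2*theta) / g
Convert angle to radians: theta = 72.73 deg = 1.2694 rad
sin(2*theta) = sin(2.5388) = 0.567
R = 21.76^2 * 0.567 / 9.81
R = 473.4976 * 0.567 / 9.81 = 27.3664 m

27.3664 m


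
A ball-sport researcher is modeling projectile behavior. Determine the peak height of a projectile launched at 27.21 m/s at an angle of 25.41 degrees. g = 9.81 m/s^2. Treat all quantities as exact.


H = (v*sin(theta))^2 / (2*g)
vy = v*sin(theta) = 27.21 * sin(25.41 deg) = 11.6756 m/s
H = vy^2 / (2*g) = 136.32 / (2*9.81)
H = 136.32 / 19.62 = 6.948 m

6.948 m


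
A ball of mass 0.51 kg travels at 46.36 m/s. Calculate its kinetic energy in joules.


KE = 0.5 * m * v^2
KE = 0.5 * 0.51 * 46.36^2
KE = 0.5 * 0.51 * 2149.2496 = 548.0586 J

548.0586 J


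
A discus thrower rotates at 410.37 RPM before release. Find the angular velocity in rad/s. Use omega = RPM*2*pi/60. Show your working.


omega = RPM * 2 * pi / 60
omega = 410.37 * 2 * 3.14159 / 60
omega = 2578.4308 / 60 = 42.9738 rad/s

42.9738 rad/s


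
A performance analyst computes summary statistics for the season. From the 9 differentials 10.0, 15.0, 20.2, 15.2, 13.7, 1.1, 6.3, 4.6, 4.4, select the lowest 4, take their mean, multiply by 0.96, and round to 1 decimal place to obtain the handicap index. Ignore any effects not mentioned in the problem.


All differentials: 10.0, 15.0, 20.2, 15.2, 13.7, 1.1, 6.3, 4.6, 4.4
Sorted: 1.1, 4.4, 4.6, 6.3, 10.0, 13.7, 15.0, 15.2, 20.2
Best 4: 1.1, 4.4, 4.6, 6.3
Average of best = 16.4 / 4 = 4.1
Raw index = 4.1 * 0.96 = 3.936
Handicap index = round(3.936, 1) = 3.9

3.9


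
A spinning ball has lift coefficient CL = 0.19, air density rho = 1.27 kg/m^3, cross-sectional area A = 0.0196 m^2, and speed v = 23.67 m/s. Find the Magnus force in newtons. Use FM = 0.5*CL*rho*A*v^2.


FM = 0.5 * CL * rho * A * v^2
FM = 0.5 * 0.19 * 1.27 * 0.0196 * 23.67^2
v^2 = 560.2689
FM = 0.5 * 0.19 * 1.27 * 0.0196 * 560.2689 = 1.3249 N

1.3249 N


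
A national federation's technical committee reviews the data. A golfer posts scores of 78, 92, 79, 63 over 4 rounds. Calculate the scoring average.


Average = sum / n
Sum = 312
Average = 312 / 4 = 78

78


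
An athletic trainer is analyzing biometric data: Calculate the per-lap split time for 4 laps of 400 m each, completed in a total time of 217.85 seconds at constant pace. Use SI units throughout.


Split time = total_time / n_laps = 217.85 / 4
Split time = 54.4625 s per lap

54.4625 s


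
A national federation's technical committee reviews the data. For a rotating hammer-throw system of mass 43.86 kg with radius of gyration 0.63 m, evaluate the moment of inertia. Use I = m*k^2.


I = m * k^2
I = 43.86 * 0.63^2
I = 43.86 * 0.3969 = 17.408 kg*m^2

17.408 kg*m^2


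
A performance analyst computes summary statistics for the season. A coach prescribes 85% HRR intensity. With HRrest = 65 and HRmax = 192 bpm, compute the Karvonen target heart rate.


Target = HRrest + pct*(HRmax - HRrest)
Heart rate reserve = HRmax - HRrest = 192 - 65 = 127 bpm
Fraction = 85% = 0.85
Target = 65 + 0.85 * 127
Target = 65 + 107.95 = 172.95 bpm

172.95 bpm


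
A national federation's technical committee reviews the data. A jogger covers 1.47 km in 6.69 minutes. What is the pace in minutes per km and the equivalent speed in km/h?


Pace = time / distance = 6.69 min / 1.47 km = 4.551 min/km
Speed = distance / time_in_hours = 1.47 / 0.1115 hr
Speed = 13.1839 km/h

4.551 min/km, 13.1839 km/h


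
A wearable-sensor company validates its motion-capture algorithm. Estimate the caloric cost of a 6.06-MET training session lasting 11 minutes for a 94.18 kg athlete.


kcal = MET * mass * time_hr
Convert time: 11 min = 0.1833 hr
kcal = 6.06 * 94.18 * 0.1833
kcal = 104.634 kcal

104.634 kcal


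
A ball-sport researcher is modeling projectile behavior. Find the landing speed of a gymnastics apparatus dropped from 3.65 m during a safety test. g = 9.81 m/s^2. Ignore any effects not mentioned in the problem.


v = sqrt(2 * g * h)
v = sqrt(2 * 9.81 * 3.65)
v = sqrt(71.613) = 8.4624 m/s

8.4624 m/s


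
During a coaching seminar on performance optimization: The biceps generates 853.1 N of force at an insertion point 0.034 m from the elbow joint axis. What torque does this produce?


tau = F * d
tau = 853.1 * 0.034
tau = 29.0054 N*m

29.0054 N*m


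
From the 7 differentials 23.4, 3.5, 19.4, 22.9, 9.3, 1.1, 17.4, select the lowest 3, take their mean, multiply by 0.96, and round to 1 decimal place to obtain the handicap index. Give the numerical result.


All differentials: 23.4, 3.5, 19.4, 22.9, 9.3, 1.1, 17.4
Sorted: 1.1, 3.5, 9.3, 17.4, 19.4, 22.9, 23.4
Best 3: 1.1, 3.5, 9.3
Average of best = 13.9 / 3 = 4.6333
Raw index = 4.6333 * 0.96 = 4.448
Handicap index = round(4.448, 1) = 4.4

4.4


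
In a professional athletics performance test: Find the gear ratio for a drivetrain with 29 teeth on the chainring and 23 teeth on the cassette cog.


GR = front_teeth / rear_teeth
GR = 29 / 23
GR = 1.2609

1.2609


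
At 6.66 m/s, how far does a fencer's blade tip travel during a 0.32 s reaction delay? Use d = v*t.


d = v * t
d = 6.66 * 0.32
d = 2.1312 m

2.1312 m


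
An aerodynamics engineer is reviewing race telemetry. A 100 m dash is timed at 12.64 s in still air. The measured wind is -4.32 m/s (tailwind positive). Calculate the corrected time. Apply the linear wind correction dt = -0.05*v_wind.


dt = -0.05 * v_wind = -0.05 * -4.32 = 0.216 s
t_corrected = t_still + dt = 12.64 + (0.216)
t_corrected = 12.856 s

12.856 s


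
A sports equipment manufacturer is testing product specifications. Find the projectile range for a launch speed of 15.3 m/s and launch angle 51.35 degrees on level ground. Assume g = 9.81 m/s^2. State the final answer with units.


R = v^2 * sin(2*theta) / g
Convert angle to radians: theta = 51.35 deg = 0.8962 rad
sin(2*theta) = sin(1.7925) = 0.9755
R = 15.3^2 * 0.9755 / 9.81
R = 234.09 * 0.9755 / 9.81 = 23.2786 m

23.2786 m


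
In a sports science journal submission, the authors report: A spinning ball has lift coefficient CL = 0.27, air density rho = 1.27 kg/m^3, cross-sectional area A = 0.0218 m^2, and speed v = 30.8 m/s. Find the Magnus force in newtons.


FM = 0.5 * CL * rho * A * v^2
FM = 0.5 * 0.27 * 1.27 * 0.0218 * 30.8^2
v^2 = 948.64
FM = 0.5 * 0.27 * 1.27 * 0.0218 * 948.64 = 3.5456 N

3.5456 N


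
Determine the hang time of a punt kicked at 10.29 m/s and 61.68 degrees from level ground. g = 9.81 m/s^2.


T = 2*v*sin(theta)/g
sin(theta) = sin(61.68 deg) = 0.8803
T = 2*10.29*0.8803 / 9.81
T = 18.1168 / 9.81 = 1.8468 s

1.8468 s


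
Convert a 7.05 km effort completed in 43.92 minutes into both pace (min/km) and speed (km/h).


Pace = time / distance = 43.92 min / 7.05 km = 6.2298 min/km
Speed = distance / time_in_hours = 7.05 / 0.732 hr
Speed = 9.6311 km/h

6.2298 min/km, 9.6311 km/h


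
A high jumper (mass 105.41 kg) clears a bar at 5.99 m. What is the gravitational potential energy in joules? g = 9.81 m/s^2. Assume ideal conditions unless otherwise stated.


PE = m * g * h
PE = 105.41 * 9.81 * 5.99
PE = 1034.0721 * 5.99 = 6194.0919 J

6194.0919 J


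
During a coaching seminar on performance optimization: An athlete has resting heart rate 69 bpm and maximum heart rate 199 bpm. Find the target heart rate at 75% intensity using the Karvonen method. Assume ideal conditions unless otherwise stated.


Target = HRrest + pct*(HRmax - HRrest)
Heart rate reserve = HRmax - HRrest = 199 - 69 = 130 bpm
Fraction = 75% = 0.75
Target = 69 + 0.75 * 130
Target = 69 + 97.5 = 166.5 bpm

166.5 bpm


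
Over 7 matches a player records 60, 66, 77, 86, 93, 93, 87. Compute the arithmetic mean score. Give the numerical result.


Average = sum / n
Sum = 562
Average = 562 / 7 = 80.2857

80.2857


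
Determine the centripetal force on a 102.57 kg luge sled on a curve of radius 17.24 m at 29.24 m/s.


Fc = m * v^2 / r
v^2 = 29.24^2 = 854.9776
Fc = 102.57 * 854.9776 / 17.24
Fc = 87695.0524 / 17.24 = 5086.72 N

5086.72 N


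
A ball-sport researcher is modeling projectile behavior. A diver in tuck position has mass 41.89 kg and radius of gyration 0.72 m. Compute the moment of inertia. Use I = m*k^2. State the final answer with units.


I = m * k^2
I = 41.89 * 0.72^2
I = 41.89 * 0.5184 = 21.7158 kg*m^2

21.7158 kg*m^2


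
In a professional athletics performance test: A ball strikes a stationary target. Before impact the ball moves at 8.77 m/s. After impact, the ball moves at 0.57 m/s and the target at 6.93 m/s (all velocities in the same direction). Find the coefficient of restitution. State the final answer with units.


e = (v2_after - v1_after) / (v1_before - v2_before)
Numerator = 6.93 - 0.57 = 6.36
Denominator = 8.77 - 0 = 8.77
e = 6.36 / 8.77 = 0.7252

0.7252


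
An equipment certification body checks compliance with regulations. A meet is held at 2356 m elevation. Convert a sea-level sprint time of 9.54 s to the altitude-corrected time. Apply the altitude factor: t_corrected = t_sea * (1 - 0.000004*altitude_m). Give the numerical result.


Correction factor = 1 - 0.000004 * 2356 = 0.990576
t_corrected = t_sea * factor = 9.54 * 0.990576
t_corrected = 9.4501 s

9.4501 s


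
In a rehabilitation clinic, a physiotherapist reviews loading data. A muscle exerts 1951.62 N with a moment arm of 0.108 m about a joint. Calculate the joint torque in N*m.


tau = F * d
tau = 1951.62 * 0.108
tau = 210.775 N*m

210.775 N*m


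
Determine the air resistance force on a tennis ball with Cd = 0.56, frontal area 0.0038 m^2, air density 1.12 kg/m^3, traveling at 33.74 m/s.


Fd = 0.5 * Cd * rho * A * v^2
Fd = 0.5 * 0.56 * 1.12 * 0.0038 * 33.74^2
v^2 = 1138.3876
Fd = 0.5 * 0.56 * 1.12 * 0.0038 * 1138.3876 = 1.3566 N

1.3566 N


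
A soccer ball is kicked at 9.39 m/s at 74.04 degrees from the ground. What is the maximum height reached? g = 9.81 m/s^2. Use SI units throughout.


H = (v*sin(theta))^2 / (2*g)
vy = v*sin(theta) = 9.39 * sin(74.04 deg) = 9.0281 m/s
H = vy^2 / (2*g) = 81.5057 / (2*9.81)
H = 81.5057 / 19.62 = 4.1542 m

4.1542 m


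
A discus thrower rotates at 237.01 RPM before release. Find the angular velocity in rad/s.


omega = RPM * 2 * pi / 60
omega = 237.01 * 2 * 3.14159 / 60
omega = 1489.1777 / 60 = 24.8196 rad/s

24.8196 rad/s


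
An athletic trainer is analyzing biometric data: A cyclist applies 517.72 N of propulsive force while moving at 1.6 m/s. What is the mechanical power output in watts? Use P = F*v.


P = F * v
P = 517.72 * 1.6
P = 828.352 W

828.352 W


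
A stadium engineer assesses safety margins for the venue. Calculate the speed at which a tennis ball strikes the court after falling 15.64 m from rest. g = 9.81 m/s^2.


v = sqrt(2 * g * h)
v = sqrt(2 * 9.81 * 15.64)
v = sqrt(306.8568) = 17.5173 m/s

17.5173 m/s


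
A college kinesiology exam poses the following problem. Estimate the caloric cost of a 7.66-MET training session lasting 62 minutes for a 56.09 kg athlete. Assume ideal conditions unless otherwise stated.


kcal = MET * mass * time_hr
Convert time: 62 min = 1.0333 hr
kcal = 7.66 * 56.09 * 1.0333
kcal = 443.971 kcal

443.971 kcal


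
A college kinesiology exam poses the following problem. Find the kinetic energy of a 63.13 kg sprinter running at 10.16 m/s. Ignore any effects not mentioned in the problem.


KE = 0.5 * m * v^2
KE = 0.5 * 63.13 * 10.16^2
KE = 0.5 * 63.13 * 103.2256 = 3258.3161 J

3258.3161 J


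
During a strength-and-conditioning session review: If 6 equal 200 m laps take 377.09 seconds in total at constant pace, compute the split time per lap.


Split time = total_time / n_laps = 377.09 / 6
Split time = 62.8483 s per lap

62.8483 s


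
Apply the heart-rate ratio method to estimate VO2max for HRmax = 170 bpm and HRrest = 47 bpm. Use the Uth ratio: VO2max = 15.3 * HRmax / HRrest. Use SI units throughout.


VO2max = 15.3 * HRmax / HRrest
VO2max = 15.3 * 170 / 47
VO2max = 2601 / 47 = 55.3404 mL/kg/min

55.3404 mL/kg/min


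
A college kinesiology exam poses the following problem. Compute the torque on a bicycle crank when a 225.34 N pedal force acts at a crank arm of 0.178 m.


tau = F * d
tau = 225.34 * 0.178
tau = 40.1105 N*m

40.1105 N*m


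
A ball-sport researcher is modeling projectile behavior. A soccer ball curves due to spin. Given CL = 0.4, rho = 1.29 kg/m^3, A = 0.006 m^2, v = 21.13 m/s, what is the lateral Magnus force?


FM = 0.5 * CL * rho * A * v^2
FM = 0.5 * 0.4 * 1.29 * 0.006 * 21.13^2
v^2 = 446.4769
FM = 0.5 * 0.4 * 1.29 * 0.006 * 446.4769 = 0.6911 N

0.6911 N


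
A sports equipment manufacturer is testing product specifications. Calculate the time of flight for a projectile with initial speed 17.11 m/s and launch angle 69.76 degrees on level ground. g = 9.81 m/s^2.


T = 2*v*sin(theta)/g
sin(theta) = sin(69.76 deg) = 0.9383
T = 2*17.11*0.9383 / 9.81
T = 32.107 / 9.81 = 3.2729 s

3.2729 s


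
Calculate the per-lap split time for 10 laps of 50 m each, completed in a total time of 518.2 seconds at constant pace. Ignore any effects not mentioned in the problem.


Split time = total_time / n_laps = 518.2 / 10
Split time = 51.82 s per lap

51.82 s


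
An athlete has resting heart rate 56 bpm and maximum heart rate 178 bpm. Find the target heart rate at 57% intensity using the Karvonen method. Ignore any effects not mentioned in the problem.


Target = HRrest + pct*(HRmax - HRrest)
Heart rate reserve = HRmax - HRrest = 178 - 56 = 122 bpm
Fraction = 57% = 0.57
Target = 56 + 0.57 * 122
Target = 56 + 69.54 = 125.54 bpm

125.54 bpm


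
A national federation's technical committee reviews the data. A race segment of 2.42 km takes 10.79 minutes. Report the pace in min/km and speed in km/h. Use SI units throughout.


Pace = time / distance = 10.79 min / 2.42 km = 4.4587 min/km
Speed = distance / time_in_hours = 2.42 / 0.1798 hr
Speed = 13.4569 km/h

4.4587 min/km, 13.4569 km/h


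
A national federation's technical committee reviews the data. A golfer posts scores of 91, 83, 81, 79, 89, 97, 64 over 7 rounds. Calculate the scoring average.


Average = sum / n
Sum = 584
Average = 584 / 7 = 83.4286

83.4286


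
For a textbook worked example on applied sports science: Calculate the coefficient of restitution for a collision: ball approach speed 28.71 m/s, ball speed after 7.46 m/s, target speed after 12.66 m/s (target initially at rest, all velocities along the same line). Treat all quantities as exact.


e = (v2_after - v1_after) / (v1_before - v2_before)
Numerator = 12.66 - 7.46 = 5.2
Denominator = 28.71 - 0 = 28.71
e = 5.2 / 28.71 = 0.1811

0.1811


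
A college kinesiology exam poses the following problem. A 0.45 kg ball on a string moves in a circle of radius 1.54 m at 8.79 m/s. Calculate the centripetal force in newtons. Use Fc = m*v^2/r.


Fc = m * v^2 / r
v^2 = 8.79^2 = 77.2641
Fc = 0.45 * 77.2641 / 1.54
Fc = 34.7688 / 1.54 = 22.5772 N

22.5772 N


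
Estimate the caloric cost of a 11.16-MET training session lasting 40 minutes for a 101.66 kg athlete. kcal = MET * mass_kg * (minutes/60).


kcal = MET * mass * time_hr
Convert time: 40 min = 0.6667 hr
kcal = 11.16 * 101.66 * 0.6667
kcal = 756.3504 kcal

756.3504 kcal


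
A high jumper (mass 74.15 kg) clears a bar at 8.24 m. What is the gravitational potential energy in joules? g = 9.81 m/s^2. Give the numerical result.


PE = m * g * h
PE = 74.15 * 9.81 * 8.24
PE = 727.4115 * 8.24 = 5993.8708 J

5993.8708 J


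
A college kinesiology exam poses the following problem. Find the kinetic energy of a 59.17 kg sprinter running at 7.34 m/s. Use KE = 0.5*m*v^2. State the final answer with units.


KE = 0.5 * m * v^2
KE = 0.5 * 59.17 * 7.34^2
KE = 0.5 * 59.17 * 53.8756 = 1593.9096 J

1593.9096 J


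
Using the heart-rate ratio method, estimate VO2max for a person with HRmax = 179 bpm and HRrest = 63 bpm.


VO2max = 15.3 * HRmax / HRrest
VO2max = 15.3 * 179 / 63
VO2max = 2738.7 / 63 = 43.4714 mL/kg/min

43.4714 mL/kg/min


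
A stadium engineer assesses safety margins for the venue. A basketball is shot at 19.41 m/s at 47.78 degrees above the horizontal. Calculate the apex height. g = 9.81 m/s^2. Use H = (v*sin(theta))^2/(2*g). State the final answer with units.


H = (v*sin(theta))^2 / (2*g)
vy = v*sin(theta) = 19.41 * sin(47.78 deg) = 14.3745 m/s
H = vy^2 / (2*g) = 206.6252 / (2*9.81)
H = 206.6252 / 19.62 = 10.5314 m

10.5314 m


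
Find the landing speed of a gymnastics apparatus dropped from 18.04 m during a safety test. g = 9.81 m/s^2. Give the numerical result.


v = sqrt(2 * g * h)
v = sqrt(2 * 9.81 * 18.04)
v = sqrt(353.9448) = 18.8134 m/s

18.8134 m/s


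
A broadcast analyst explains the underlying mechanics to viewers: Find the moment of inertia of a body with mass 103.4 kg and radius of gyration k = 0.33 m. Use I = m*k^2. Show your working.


I = m * k^2
I = 103.4 * 0.33^2
I = 103.4 * 0.1089 = 11.2603 kg*m^2

11.2603 kg*m^2


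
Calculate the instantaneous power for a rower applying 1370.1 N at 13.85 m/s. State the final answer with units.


P = F * v
P = 1370.1 * 13.85
P = 18975.885 W

18975.885 W


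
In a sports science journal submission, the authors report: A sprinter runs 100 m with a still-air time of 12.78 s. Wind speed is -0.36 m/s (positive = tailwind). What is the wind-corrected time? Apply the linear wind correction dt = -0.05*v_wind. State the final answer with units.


dt = -0.05 * v_wind = -0.05 * -0.36 = 0.018 s
t_corrected = t_still + dt = 12.78 + (0.018)
t_corrected = 12.798 s

12.798 s


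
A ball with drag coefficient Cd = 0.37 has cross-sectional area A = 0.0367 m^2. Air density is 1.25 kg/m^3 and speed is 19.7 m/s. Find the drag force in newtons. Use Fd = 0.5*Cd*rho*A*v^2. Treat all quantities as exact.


Fd = 0.5 * Cd * rho * A * v^2
Fd = 0.5 * 0.37 * 1.25 * 0.0367 * 19.7^2
v^2 = 388.09
Fd = 0.5 * 0.37 * 1.25 * 0.0367 * 388.09 = 3.2937 N

3.2937 N


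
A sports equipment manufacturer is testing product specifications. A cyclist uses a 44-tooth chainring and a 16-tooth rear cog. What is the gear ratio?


GR = front_teeth / rear_teeth
GR = 44 / 16
GR = 2.75

2.75


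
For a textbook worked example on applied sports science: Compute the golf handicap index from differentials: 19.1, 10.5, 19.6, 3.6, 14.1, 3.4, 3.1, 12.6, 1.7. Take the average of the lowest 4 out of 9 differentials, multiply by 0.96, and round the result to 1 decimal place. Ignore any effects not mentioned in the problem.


All differentials: 19.1, 10.5, 19.6, 3.6, 14.1, 3.4, 3.1, 12.6, 1.7
Sorted: 1.7, 3.1, 3.4, 3.6, 10.5, 12.6, 14.1, 19.1, 19.6
Best 4: 1.7, 3.1, 3.4, 3.6
Average of best = 11.8 / 4 = 2.95
Raw index = 2.95 * 0.96 = 2.832
Handicap index = round(2.832, 1) = 2.8

2.8


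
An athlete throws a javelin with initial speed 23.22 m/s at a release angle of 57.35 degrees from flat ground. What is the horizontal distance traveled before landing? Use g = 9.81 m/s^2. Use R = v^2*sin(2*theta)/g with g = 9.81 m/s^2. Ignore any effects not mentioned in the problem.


R = v^2 * sin(2*theta) / g
Convert angle to radians: theta = 57.35 deg = 1.0009 rad
sin(2*theta) = sin(2.0019) = 0.9085
R = 23.22^2 * 0.9085 / 9.81
R = 539.1684 * 0.9085 / 9.81 = 49.9326 m

49.9326 m


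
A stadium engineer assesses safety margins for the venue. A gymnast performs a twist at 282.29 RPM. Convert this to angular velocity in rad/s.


omega = RPM * 2 * pi / 60
omega = 282.29 * 2 * 3.14159 / 60
omega = 1773.6804 / 60 = 29.5613 rad/s

29.5613 rad/s


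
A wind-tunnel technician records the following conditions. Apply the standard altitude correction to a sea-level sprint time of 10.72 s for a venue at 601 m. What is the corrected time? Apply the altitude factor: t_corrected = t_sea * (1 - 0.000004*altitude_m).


Correction factor = 1 - 0.000004 * 601 = 0.997596
t_corrected = t_sea * factor = 10.72 * 0.997596
t_corrected = 10.6942 s

10.6942 s


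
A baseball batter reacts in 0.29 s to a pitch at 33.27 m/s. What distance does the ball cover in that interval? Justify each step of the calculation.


d = v * t
d = 33.27 * 0.29
d = 9.6483 m

9.6483 m


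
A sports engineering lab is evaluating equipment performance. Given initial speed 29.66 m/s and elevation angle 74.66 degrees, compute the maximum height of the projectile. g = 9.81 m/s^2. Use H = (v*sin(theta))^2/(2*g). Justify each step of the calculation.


H = (v*sin(theta))^2 / (2*g)
vy = v*sin(theta) = 29.66 * sin(74.66 deg) = 28.6033 m/s
H = vy^2 / (2*g) = 818.1489 / (2*9.81)
H = 818.1489 / 19.62 = 41.6997 m

41.6997 m


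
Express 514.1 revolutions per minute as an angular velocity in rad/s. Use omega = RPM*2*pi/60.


omega = RPM * 2 * pi / 60
omega = 514.1 * 2 * 3.14159 / 60
omega = 3230.1856 / 60 = 53.8364 rad/s

53.8364 rad/s
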